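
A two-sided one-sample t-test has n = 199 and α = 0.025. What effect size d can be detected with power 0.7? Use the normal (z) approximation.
d ≈ 0.20

Minimum detectable effect (one-sample t-test, normal approximation):
d = (z_{α/2} + z_β) / √n
d = (2.241 + 0.524) / √199
d = 2.766 / 14.107
d ≈ 0.20

By Cohen's convention (0.2 small / 0.5 medium / 0.8 large): small effect.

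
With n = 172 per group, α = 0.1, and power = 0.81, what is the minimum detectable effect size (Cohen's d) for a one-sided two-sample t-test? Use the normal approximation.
d ≈ 0.23

Minimum detectable effect (two-sample t-test, normal approximation):
d = (z_α + z_β) / √(n/2)
d = (1.282 + 0.878) / √(172/2)
d = 2.159 / 9.274
d ≈ 0.23

By Cohen's convention (0.2 small / 0.5 medium / 0.8 large): small effect.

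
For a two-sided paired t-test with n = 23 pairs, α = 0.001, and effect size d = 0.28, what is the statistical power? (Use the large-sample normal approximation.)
Power ≈ 0.03

Power calculation (paired t-test, normal approximation):
z_β = d · √n - z_{α/2}
z_β = 0.28 · √23 - 3.291
z_β = 0.28 · 4.796 - 3.291
z_β = -1.948

Power = Φ(z_β) = Φ(-1.948) ≈ 0.026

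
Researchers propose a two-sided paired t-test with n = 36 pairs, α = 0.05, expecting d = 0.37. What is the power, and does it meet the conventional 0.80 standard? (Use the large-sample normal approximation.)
Power ≈ 0.60; the study is underpowered (power < 0.80)

Power calculation (paired t-test, normal approximation):
z_β = d · √n - z_{α/2}
z_β = 0.37 · √36 - 1.960
z_β = 0.37 · 6.000 - 1.960
z_β = 0.260

Power = Φ(z_β) = Φ(0.260) ≈ 0.603

Effect size d = 0.37 is small by Cohen's convention (0.2/0.5/0.8).

Threshold: power ≥ 0.80 is conventionally adequate.
Power ≈ 0.60 → the study is underpowered (power < 0.80).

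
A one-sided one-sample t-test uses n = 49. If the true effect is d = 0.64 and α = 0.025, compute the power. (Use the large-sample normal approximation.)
Power ≈ 0.99

Power calculation (one-sample t-test, normal approximation):
z_β = d · √n - z_α
z_β = 0.64 · √49 - 1.960
z_β = 0.64 · 7.000 - 1.960
z_β = 2.520

Power = Φ(z_β) = Φ(2.520) ≈ 0.994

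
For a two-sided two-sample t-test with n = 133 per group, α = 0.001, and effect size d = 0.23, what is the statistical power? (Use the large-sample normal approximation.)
Power ≈ 0.08

Power calculation (two-sample t-test, normal approximation):
z_β = d · √(n/2) - z_{α/2}
z_β = 0.23 · √(133/2) - 3.291
z_β = 0.23 · 8.155 - 3.291
z_β = -1.415

Power = Φ(z_β) = Φ(-1.415) ≈ 0.079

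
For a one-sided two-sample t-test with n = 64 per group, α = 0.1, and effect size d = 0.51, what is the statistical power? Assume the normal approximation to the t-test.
Power ≈ 0.95

Power calculation (two-sample t-test, normal approximation):
z_β = d · √(n/2) - z_α
z_β = 0.51 · √(64/2) - 1.282
z_β = 0.51 · 5.657 - 1.282
z_β = 1.603

Power = Φ(z_β) = Φ(1.603) ≈ 0.946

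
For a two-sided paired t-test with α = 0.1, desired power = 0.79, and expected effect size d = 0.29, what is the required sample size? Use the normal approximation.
n = 72 pairs

Sample size formula (paired t-test, normal approximation):
n = ((z_{α/2} + z_β) / d)²

z_{α/2} = 1.645 (for α = 0.1, two-sided)
z_β = 0.806 (for power = 0.79)
d = 0.29

n = ((1.645 + 0.806) / 0.29)²
n = (8.452)²
n ≈ 71.44
Round up to the next whole number: n = 72 pairs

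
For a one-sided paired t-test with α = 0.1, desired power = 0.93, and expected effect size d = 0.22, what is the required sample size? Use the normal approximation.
n = 158 pairs

Sample size formula (paired t-test, normal approximation):
n = ((z_α + z_β) / d)²

z_α = 1.282 (for α = 0.1, one-sided)
z_β = 1.476 (for power = 0.93)
d = 0.22

n = ((1.282 + 1.476) / 0.22)²
n = (12.536)²
n ≈ 157.15
Round up to the next whole number: n = 158 pairs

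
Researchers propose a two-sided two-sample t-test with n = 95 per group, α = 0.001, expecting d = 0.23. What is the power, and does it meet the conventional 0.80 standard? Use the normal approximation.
Power ≈ 0.04; the study is underpowered (power < 0.80)

Power calculation (two-sample t-test, normal approximation):
z_β = d · √(n/2) - z_{α/2}
z_β = 0.23 · √(95/2) - 3.291
z_β = 0.23 · 6.892 - 3.291
z_β = -1.705

Power = Φ(z_β) = Φ(-1.705) ≈ 0.044

Effect size d = 0.23 is small by Cohen's convention (0.2/0.5/0.8).

Threshold: power ≥ 0.80 is conventionally adequate.
Power ≈ 0.04 → the study is underpowered (power < 0.80).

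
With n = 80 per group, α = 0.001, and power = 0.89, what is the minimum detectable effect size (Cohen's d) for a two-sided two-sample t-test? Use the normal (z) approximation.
d ≈ 0.71

Minimum detectable effect (two-sample t-test, normal approximation):
d = (z_{α/2} + z_β) / √(n/2)
d = (3.291 + 1.227) / √(80/2)
d = 4.517 / 6.325
d ≈ 0.71

By Cohen's convention (0.2 small / 0.5 medium / 0.8 large): medium effect.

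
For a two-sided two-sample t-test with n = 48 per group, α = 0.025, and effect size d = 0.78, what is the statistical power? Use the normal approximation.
Power ≈ 0.94

Power calculation (two-sample t-test, normal approximation):
z_β = d · √(n/2) - z_{α/2}
z_β = 0.78 · √(48/2) - 2.241
z_β = 0.78 · 4.899 - 2.241
z_β = 1.580

Power = Φ(z_β) = Φ(1.580) ≈ 0.943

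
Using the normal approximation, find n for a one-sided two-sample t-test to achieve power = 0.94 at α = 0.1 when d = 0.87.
n = 22 per group

Sample size formula (two-sample t-test, normal approximation):
n = 2 · ((z_α + z_β) / d)²

z_α = 1.282 (for α = 0.1, one-sided)
z_β = 1.555 (for power = 0.94)
d = 0.87

n = 2 · ((1.282 + 1.555) / 0.87)²
n = 2 · (3.261)²
n ≈ 21.27
Round up to the next whole number: n = 22 per group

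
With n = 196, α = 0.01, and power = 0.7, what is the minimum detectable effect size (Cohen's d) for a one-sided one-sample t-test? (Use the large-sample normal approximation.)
d ≈ 0.20

Minimum detectable effect (one-sample t-test, normal approximation):
d = (z_α + z_β) / √n
d = (2.326 + 0.524) / √196
d = 2.851 / 14.000
d ≈ 0.20

By Cohen's convention (0.2 small / 0.5 medium / 0.8 large): small effect.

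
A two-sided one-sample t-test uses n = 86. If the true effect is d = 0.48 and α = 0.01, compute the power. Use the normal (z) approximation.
Power ≈ 0.97

Power calculation (one-sample t-test, normal approximation):
z_β = d · √n - z_{α/2}
z_β = 0.48 · √86 - 2.576
z_β = 0.48 · 9.274 - 2.576
z_β = 1.876

Power = Φ(z_β) = Φ(1.876) ≈ 0.970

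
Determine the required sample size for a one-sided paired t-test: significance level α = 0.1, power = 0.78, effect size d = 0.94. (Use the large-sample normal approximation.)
n = 5 pairs

Sample size formula (paired t-test, normal approximation):
n = ((z_α + z_β) / d)²

z_α = 1.282 (for α = 0.1, one-sided)
z_β = 0.772 (for power = 0.78)
d = 0.94

n = ((1.282 + 0.772) / 0.94)²
n = (2.185)²
n ≈ 4.77
Round up to the next whole number: n = 5 pairs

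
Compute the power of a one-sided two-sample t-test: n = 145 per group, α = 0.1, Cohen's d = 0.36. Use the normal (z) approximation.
Power ≈ 0.96

Power calculation (two-sample t-test, normal approximation):
z_β = d · √(n/2) - z_α
z_β = 0.36 · √(145/2) - 1.282
z_β = 0.36 · 8.515 - 1.282
z_β = 1.784

Power = Φ(z_β) = Φ(1.784) ≈ 0.963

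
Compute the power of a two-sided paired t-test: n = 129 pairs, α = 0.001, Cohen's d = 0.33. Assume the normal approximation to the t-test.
Power ≈ 0.68

Power calculation (paired t-test, normal approximation):
z_β = d · √n - z_{α/2}
z_β = 0.33 · √129 - 3.291
z_β = 0.33 · 11.358 - 3.291
z_β = 0.458

Power = Φ(z_β) = Φ(0.458) ≈ 0.676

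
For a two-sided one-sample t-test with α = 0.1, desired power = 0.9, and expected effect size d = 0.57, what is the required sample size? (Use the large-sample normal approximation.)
n = 27

Sample size formula (one-sample t-test, normal approximation):
n = ((z_{α/2} + z_β) / d)²

z_{α/2} = 1.645 (for α = 0.1, two-sided)
z_β = 1.282 (for power = 0.9)
d = 0.57

n = ((1.645 + 1.282) / 0.57)²
n = (5.135)²
n ≈ 26.37
Round up to the next whole number: n = 27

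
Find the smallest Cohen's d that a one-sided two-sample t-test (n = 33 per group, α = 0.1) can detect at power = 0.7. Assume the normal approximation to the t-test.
d ≈ 0.44

Minimum detectable effect (two-sample t-test, normal approximation):
d = (z_α + z_β) / √(n/2)
d = (1.282 + 0.524) / √(33/2)
d = 1.806 / 4.062
d ≈ 0.44

By Cohen's convention (0.2 small / 0.5 medium / 0.8 large): small effect.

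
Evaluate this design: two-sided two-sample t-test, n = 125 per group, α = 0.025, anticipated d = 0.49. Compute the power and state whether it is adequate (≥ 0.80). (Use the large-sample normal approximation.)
Power ≈ 0.95; the study is adequately powered (power ≥ 0.80)

Power calculation (two-sample t-test, normal approximation):
z_β = d · √(n/2) - z_{α/2}
z_β = 0.49 · √(125/2) - 2.241
z_β = 0.49 · 7.906 - 2.241
z_β = 1.632

Power = Φ(z_β) = Φ(1.632) ≈ 0.949

Effect size d = 0.49 is small by Cohen's convention (0.2/0.5/0.8).

Threshold: power ≥ 0.80 is conventionally adequate.
Power ≈ 0.95 → the study is adequately powered (power ≥ 0.80).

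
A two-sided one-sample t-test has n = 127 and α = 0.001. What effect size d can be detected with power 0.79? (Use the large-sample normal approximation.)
d ≈ 0.36

Minimum detectable effect (one-sample t-test, normal approximation):
d = (z_{α/2} + z_β) / √n
d = (3.291 + 0.806) / √127
d = 4.097 / 11.269
d ≈ 0.36

By Cohen's convention (0.2 small / 0.5 medium / 0.8 large): small effect.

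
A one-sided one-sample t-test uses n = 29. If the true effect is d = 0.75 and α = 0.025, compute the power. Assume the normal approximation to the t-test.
Power ≈ 0.98

Power calculation (one-sample t-test, normal approximation):
z_β = d · √n - z_α
z_β = 0.75 · √29 - 1.960
z_β = 0.75 · 5.385 - 1.960
z_β = 2.079

Power = Φ(z_β) = Φ(2.079) ≈ 0.981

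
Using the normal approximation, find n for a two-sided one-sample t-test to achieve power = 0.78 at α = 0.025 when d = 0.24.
n = 158

Sample size formula (one-sample t-test, normal approximation):
n = ((z_{α/2} + z_β) / d)²

z_{α/2} = 2.241 (for α = 0.025, two-sided)
z_β = 0.772 (for power = 0.78)
d = 0.24

n = ((2.241 + 0.772) / 0.24)²
n = (12.554)²
n ≈ 157.60
Round up to the next whole number: n = 158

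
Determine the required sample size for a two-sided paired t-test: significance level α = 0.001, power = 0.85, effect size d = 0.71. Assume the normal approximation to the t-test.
n = 38 pairs

Sample size formula (paired t-test, normal approximation):
n = ((z_{α/2} + z_β) / d)²

z_{α/2} = 3.291 (for α = 0.001, two-sided)
z_β = 1.036 (for power = 0.85)
d = 0.71

n = ((3.291 + 1.036) / 0.71)²
n = (6.094)²
n ≈ 37.14
Round up to the next whole number: n = 38 pairs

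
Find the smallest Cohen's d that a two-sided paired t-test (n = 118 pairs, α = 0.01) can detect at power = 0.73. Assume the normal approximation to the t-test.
d ≈ 0.29

Minimum detectable effect (paired t-test, normal approximation):
d = (z_{α/2} + z_β) / √n
d = (2.576 + 0.613) / √118
d = 3.189 / 10.863
d ≈ 0.29

By Cohen's convention (0.2 small / 0.5 medium / 0.8 large): small effect.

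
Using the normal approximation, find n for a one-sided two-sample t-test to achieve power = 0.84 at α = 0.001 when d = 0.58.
n = 100 per group

Sample size formula (two-sample t-test, normal approximation):
n = 2 · ((z_α + z_β) / d)²

z_α = 3.090 (for α = 0.001, one-sided)
z_β = 0.994 (for power = 0.84)
d = 0.58

n = 2 · ((3.090 + 0.994) / 0.58)²
n = 2 · (7.041)²
n ≈ 99.15
Round up to the next whole number: n = 100 per group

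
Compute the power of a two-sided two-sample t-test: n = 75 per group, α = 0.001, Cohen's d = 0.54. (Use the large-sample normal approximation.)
Power ≈ 0.51

Power calculation (two-sample t-test, normal approximation):
z_β = d · √(n/2) - z_{α/2}
z_β = 0.54 · √(75/2) - 3.291
z_β = 0.54 · 6.124 - 3.291
z_β = 0.016

Power = Φ(z_β) = Φ(0.016) ≈ 0.506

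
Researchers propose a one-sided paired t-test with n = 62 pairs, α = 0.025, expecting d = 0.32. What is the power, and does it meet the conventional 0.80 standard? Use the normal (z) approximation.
Power ≈ 0.71; the study is underpowered (power < 0.80)

Power calculation (paired t-test, normal approximation):
z_β = d · √n - z_α
z_β = 0.32 · √62 - 1.960
z_β = 0.32 · 7.874 - 1.960
z_β = 0.560

Power = Φ(z_β) = Φ(0.560) ≈ 0.712

Effect size d = 0.32 is small by Cohen's convention (0.2/0.5/0.8).

Threshold: power ≥ 0.80 is conventionally adequate.
Power ≈ 0.71 → the study is underpowered (power < 0.80).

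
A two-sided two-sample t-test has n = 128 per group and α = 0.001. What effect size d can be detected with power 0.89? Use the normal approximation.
d ≈ 0.56

Minimum detectable effect (two-sample t-test, normal approximation):
d = (z_{α/2} + z_β) / √(n/2)
d = (3.291 + 1.227) / √(128/2)
d = 4.517 / 8.000
d ≈ 0.56

By Cohen's convention (0.2 small / 0.5 medium / 0.8 large): medium effect.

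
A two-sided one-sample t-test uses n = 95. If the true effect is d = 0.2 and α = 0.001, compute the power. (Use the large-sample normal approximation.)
Power ≈ 0.09

Power calculation (one-sample t-test, normal approximation):
z_β = d · √n - z_{α/2}
z_β = 0.2 · √95 - 3.291
z_β = 0.2 · 9.747 - 3.291
z_β = -1.341

Power = Φ(z_β) = Φ(-1.341) ≈ 0.090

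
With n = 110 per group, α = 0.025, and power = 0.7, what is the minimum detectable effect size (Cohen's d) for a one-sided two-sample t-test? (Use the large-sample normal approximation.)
d ≈ 0.33

Minimum detectable effect (two-sample t-test, normal approximation):
d = (z_α + z_β) / √(n/2)
d = (1.960 + 0.524) / √(110/2)
d = 2.484 / 7.416
d ≈ 0.33

By Cohen's convention (0.2 small / 0.5 medium / 0.8 large): small effect.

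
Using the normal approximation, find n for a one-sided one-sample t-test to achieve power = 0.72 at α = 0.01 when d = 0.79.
n = 14

Sample size formula (one-sample t-test, normal approximation):
n = ((z_α + z_β) / d)²

z_α = 2.326 (for α = 0.01, one-sided)
z_β = 0.583 (for power = 0.72)
d = 0.79

n = ((2.326 + 0.583) / 0.79)²
n = (3.682)²
n ≈ 13.56
Round up to the next whole number: n = 14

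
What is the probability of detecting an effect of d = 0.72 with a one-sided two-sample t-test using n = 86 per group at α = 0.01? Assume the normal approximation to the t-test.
Power ≈ 0.99

Power calculation (two-sample t-test, normal approximation):
z_β = d · √(n/2) - z_α
z_β = 0.72 · √(86/2) - 2.326
z_β = 0.72 · 6.557 - 2.326
z_β = 2.395

Power = Φ(z_β) = Φ(2.395) ≈ 0.992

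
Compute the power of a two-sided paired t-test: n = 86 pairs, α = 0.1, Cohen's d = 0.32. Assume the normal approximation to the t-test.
Power ≈ 0.91

Power calculation (paired t-test, normal approximation):
z_β = d · √n - z_{α/2}
z_β = 0.32 · √86 - 1.645
z_β = 0.32 · 9.274 - 1.645
z_β = 1.323

Power = Φ(z_β) = Φ(1.323) ≈ 0.907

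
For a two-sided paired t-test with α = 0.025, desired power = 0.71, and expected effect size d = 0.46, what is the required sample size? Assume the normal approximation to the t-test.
n = 37 pairs

Sample size formula (paired t-test, normal approximation):
n = ((z_{α/2} + z_β) / d)²

z_{α/2} = 2.241 (for α = 0.025, two-sided)
z_β = 0.553 (for power = 0.71)
d = 0.46

n = ((2.241 + 0.553) / 0.46)²
n = (6.074)²
n ≈ 36.89
Round up to the next whole number: n = 37 pairs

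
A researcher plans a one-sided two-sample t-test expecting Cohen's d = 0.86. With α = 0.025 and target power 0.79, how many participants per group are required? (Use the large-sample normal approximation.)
n = 21 per group

Sample size formula (two-sample t-test, normal approximation):
n = 2 · ((z_α + z_β) / d)²

z_α = 1.960 (for α = 0.025, one-sided)
z_β = 0.806 (for power = 0.79)
d = 0.86

n = 2 · ((1.960 + 0.806) / 0.86)²
n = 2 · (3.216)²
n ≈ 20.69
Round up to the next whole number: n = 21 per group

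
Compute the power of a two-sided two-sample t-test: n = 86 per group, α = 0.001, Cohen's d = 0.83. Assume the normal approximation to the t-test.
Power ≈ 0.98

Power calculation (two-sample t-test, normal approximation):
z_β = d · √(n/2) - z_{α/2}
z_β = 0.83 · √(86/2) - 3.291
z_β = 0.83 · 6.557 - 3.291
z_β = 2.152

Power = Φ(z_β) = Φ(2.152) ≈ 0.984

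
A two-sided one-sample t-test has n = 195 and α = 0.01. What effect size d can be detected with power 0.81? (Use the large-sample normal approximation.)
d ≈ 0.25

Minimum detectable effect (one-sample t-test, normal approximation):
d = (z_{α/2} + z_β) / √n
d = (2.576 + 0.878) / √195
d = 3.454 / 13.964
d ≈ 0.25

By Cohen's convention (0.2 small / 0.5 medium / 0.8 large): small effect.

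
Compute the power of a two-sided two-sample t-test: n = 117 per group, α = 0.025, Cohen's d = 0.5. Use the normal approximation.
Power ≈ 0.94

Power calculation (two-sample t-test, normal approximation):
z_β = d · √(n/2) - z_{α/2}
z_β = 0.5 · √(117/2) - 2.241
z_β = 0.5 · 7.649 - 2.241
z_β = 1.583

Power = Φ(z_β) = Φ(1.583) ≈ 0.943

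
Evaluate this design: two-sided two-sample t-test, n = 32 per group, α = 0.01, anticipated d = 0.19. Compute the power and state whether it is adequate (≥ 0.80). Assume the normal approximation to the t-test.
Power ≈ 0.03; the study is underpowered (power < 0.80)

Power calculation (two-sample t-test, normal approximation):
z_β = d · √(n/2) - z_{α/2}
z_β = 0.19 · √(32/2) - 2.576
z_β = 0.19 · 4.000 - 2.576
z_β = -1.816

Power = Φ(z_β) = Φ(-1.816) ≈ 0.035

Effect size d = 0.19 is very small by Cohen's convention (0.2/0.5/0.8).

Threshold: power ≥ 0.80 is conventionally adequate.
Power ≈ 0.03 → the study is underpowered (power < 0.80).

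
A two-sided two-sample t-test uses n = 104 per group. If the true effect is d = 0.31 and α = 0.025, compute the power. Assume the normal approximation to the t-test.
Power ≈ 0.50

Power calculation (two-sample t-test, normal approximation):
z_β = d · √(n/2) - z_{α/2}
z_β = 0.31 · √(104/2) - 2.241
z_β = 0.31 · 7.211 - 2.241
z_β = -0.006

Power = Φ(z_β) = Φ(-0.006) ≈ 0.498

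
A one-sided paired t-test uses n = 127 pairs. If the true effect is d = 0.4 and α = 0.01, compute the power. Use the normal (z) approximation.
Power ≈ 0.99

Power calculation (paired t-test, normal approximation):
z_β = d · √n - z_α
z_β = 0.4 · √127 - 2.326
z_β = 0.4 · 11.269 - 2.326
z_β = 2.181

Power = Φ(z_β) = Φ(2.181) ≈ 0.985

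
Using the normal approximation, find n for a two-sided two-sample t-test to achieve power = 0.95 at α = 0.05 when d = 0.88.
n = 34 per group

Sample size formula (two-sample t-test, normal approximation):
n = 2 · ((z_{α/2} + z_β) / d)²

z_{α/2} = 1.960 (for α = 0.05, two-sided)
z_β = 1.645 (for power = 0.95)
d = 0.88

n = 2 · ((1.960 + 1.645) / 0.88)²
n = 2 · (4.097)²
n ≈ 33.57
Round up to the next whole number: n = 34 per group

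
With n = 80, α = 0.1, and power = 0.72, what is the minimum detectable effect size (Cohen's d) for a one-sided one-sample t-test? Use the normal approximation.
d ≈ 0.21

Minimum detectable effect (one-sample t-test, normal approximation):
d = (z_α + z_β) / √n
d = (1.282 + 0.583) / √80
d = 1.864 / 8.944
d ≈ 0.21

By Cohen's convention (0.2 small / 0.5 medium / 0.8 large): small effect.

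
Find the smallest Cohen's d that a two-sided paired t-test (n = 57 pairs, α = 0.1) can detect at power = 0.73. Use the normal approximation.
d ≈ 0.30

Minimum detectable effect (paired t-test, normal approximation):
d = (z_{α/2} + z_β) / √n
d = (1.645 + 0.613) / √57
d = 2.258 / 7.550
d ≈ 0.30

By Cohen's convention (0.2 small / 0.5 medium / 0.8 large): small effect.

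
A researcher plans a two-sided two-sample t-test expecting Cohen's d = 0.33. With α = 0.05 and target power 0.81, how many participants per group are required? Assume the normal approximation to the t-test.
n = 148 per group

Sample size formula (two-sample t-test, normal approximation):
n = 2 · ((z_{α/2} + z_β) / d)²

z_{α/2} = 1.960 (for α = 0.05, two-sided)
z_β = 0.878 (for power = 0.81)
d = 0.33

n = 2 · ((1.960 + 0.878) / 0.33)²
n = 2 · (8.600)²
n ≈ 147.92
Round up to the next whole number: n = 148 per group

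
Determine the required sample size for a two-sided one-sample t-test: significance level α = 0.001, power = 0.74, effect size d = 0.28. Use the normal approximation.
n = 198

Sample size formula (one-sample t-test, normal approximation):
n = ((z_{α/2} + z_β) / d)²

z_{α/2} = 3.291 (for α = 0.001, two-sided)
z_β = 0.643 (for power = 0.74)
d = 0.28

n = ((3.291 + 0.643) / 0.28)²
n = (14.050)²
n ≈ 197.40
Round up to the next whole number: n = 198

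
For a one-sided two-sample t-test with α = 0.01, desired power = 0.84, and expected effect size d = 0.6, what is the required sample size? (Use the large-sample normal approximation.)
n = 62 per group

Sample size formula (two-sample t-test, normal approximation):
n = 2 · ((z_α + z_β) / d)²

z_α = 2.326 (for α = 0.01, one-sided)
z_β = 0.994 (for power = 0.84)
d = 0.6

n = 2 · ((2.326 + 0.994) / 0.6)²
n = 2 · (5.533)²
n ≈ 61.23
Round up to the next whole number: n = 62 per group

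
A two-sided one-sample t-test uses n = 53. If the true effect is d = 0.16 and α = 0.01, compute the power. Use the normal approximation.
Power ≈ 0.08

Power calculation (one-sample t-test, normal approximation):
z_β = d · √n - z_{α/2}
z_β = 0.16 · √53 - 2.576
z_β = 0.16 · 7.280 - 2.576
z_β = -1.411

Power = Φ(z_β) = Φ(-1.411) ≈ 0.079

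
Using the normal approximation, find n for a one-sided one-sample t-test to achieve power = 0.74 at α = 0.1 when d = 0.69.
n = 8

Sample size formula (one-sample t-test, normal approximation):
n = ((z_α + z_β) / d)²

z_α = 1.282 (for α = 0.1, one-sided)
z_β = 0.643 (for power = 0.74)
d = 0.69

n = ((1.282 + 0.643) / 0.69)²
n = (2.790)²
n ≈ 7.78
Round up to the next whole number: n = 8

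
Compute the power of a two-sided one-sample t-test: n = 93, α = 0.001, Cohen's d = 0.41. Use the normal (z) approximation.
Power ≈ 0.75

Power calculation (one-sample t-test, normal approximation):
z_β = d · √n - z_{α/2}
z_β = 0.41 · √93 - 3.291
z_β = 0.41 · 9.644 - 3.291
z_β = 0.663

Power = Φ(z_β) = Φ(0.663) ≈ 0.746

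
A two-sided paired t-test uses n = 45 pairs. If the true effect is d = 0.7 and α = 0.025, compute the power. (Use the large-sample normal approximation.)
Power ≈ 0.99

Power calculation (paired t-test, normal approximation):
z_β = d · √n - z_{α/2}
z_β = 0.7 · √45 - 2.241
z_β = 0.7 · 6.708 - 2.241
z_β = 2.454

Power = Φ(z_β) = Φ(2.454) ≈ 0.993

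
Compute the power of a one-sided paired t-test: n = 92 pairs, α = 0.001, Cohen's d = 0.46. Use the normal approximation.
Power ≈ 0.91

Power calculation (paired t-test, normal approximation):
z_β = d · √n - z_α
z_β = 0.46 · √92 - 3.090
z_β = 0.46 · 9.592 - 3.090
z_β = 1.322

Power = Φ(z_β) = Φ(1.322) ≈ 0.907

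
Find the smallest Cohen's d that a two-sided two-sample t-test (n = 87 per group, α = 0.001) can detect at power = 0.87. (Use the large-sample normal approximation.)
d ≈ 0.67

Minimum detectable effect (two-sample t-test, normal approximation):
d = (z_{α/2} + z_β) / √(n/2)
d = (3.291 + 1.126) / √(87/2)
d = 4.417 / 6.595
d ≈ 0.67

By Cohen's convention (0.2 small / 0.5 medium / 0.8 large): medium effect.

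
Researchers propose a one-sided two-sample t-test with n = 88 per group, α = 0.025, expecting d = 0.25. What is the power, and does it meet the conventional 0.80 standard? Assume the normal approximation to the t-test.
Power ≈ 0.38; the study is underpowered (power < 0.80)

Power calculation (two-sample t-test, normal approximation):
z_β = d · √(n/2) - z_α
z_β = 0.25 · √(88/2) - 1.960
z_β = 0.25 · 6.633 - 1.960
z_β = -0.302

Power = Φ(z_β) = Φ(-0.302) ≈ 0.381

Effect size d = 0.25 is small by Cohen's convention (0.2/0.5/0.8).

Threshold: power ≥ 0.80 is conventionally adequate.
Power ≈ 0.38 → the study is underpowered (power < 0.80).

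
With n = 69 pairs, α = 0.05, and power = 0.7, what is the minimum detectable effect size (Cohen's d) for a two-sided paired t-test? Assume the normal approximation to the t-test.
d ≈ 0.30

Minimum detectable effect (paired t-test, normal approximation):
d = (z_{α/2} + z_β) / √n
d = (1.960 + 0.524) / √69
d = 2.484 / 8.307
d ≈ 0.30

By Cohen's convention (0.2 small / 0.5 medium / 0.8 large): small effect.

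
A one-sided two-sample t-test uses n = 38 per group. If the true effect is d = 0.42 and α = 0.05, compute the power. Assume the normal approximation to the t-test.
Power ≈ 0.57

Power calculation (two-sample t-test, normal approximation):
z_β = d · √(n/2) - z_α
z_β = 0.42 · √(38/2) - 1.645
z_β = 0.42 · 4.359 - 1.645
z_β = 0.186

Power = Φ(z_β) = Φ(0.186) ≈ 0.574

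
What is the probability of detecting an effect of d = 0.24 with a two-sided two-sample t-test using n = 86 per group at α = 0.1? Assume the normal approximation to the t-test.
Power ≈ 0.47

Power calculation (two-sample t-test, normal approximation):
z_β = d · √(n/2) - z_{α/2}
z_β = 0.24 · √(86/2) - 1.645
z_β = 0.24 · 6.557 - 1.645
z_β = -0.071

Power = Φ(z_β) = Φ(-0.071) ≈ 0.472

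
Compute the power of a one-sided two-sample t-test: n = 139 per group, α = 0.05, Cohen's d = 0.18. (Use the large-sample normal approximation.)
Power ≈ 0.44

Power calculation (two-sample t-test, normal approximation):
z_β = d · √(n/2) - z_α
z_β = 0.18 · √(139/2) - 1.645
z_β = 0.18 · 8.337 - 1.645
z_β = -0.144

Power = Φ(z_β) = Φ(-0.144) ≈ 0.443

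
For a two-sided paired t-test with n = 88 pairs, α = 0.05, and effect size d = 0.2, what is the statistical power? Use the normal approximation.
Power ≈ 0.47

Power calculation (paired t-test, normal approximation):
z_β = d · √n - z_{α/2}
z_β = 0.2 · √88 - 1.960
z_β = 0.2 · 9.381 - 1.960
z_β = -0.084

Power = Φ(z_β) = Φ(-0.084) ≈ 0.467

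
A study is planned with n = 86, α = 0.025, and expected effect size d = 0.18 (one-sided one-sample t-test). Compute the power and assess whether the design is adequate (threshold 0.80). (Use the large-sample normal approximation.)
Power ≈ 0.39; the study is underpowered (power < 0.80)

Power calculation (one-sample t-test, normal approximation):
z_β = d · √n - z_α
z_β = 0.18 · √86 - 1.960
z_β = 0.18 · 9.274 - 1.960
z_β = -0.291

Power = Φ(z_β) = Φ(-0.291) ≈ 0.386

Effect size d = 0.18 is very small by Cohen's convention (0.2/0.5/0.8).

Threshold: power ≥ 0.80 is conventionally adequate.
Power ≈ 0.39 → the study is underpowered (power < 0.80).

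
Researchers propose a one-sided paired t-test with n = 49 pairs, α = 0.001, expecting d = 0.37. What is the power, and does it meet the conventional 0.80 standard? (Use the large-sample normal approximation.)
Power ≈ 0.31; the study is underpowered (power < 0.80)

Power calculation (paired t-test, normal approximation):
z_β = d · √n - z_α
z_β = 0.37 · √49 - 3.090
z_β = 0.37 · 7.000 - 3.090
z_β = -0.500

Power = Φ(z_β) = Φ(-0.500) ≈ 0.308

Effect size d = 0.37 is small by Cohen's convention (0.2/0.5/0.8).

Threshold: power ≥ 0.80 is conventionally adequate.
Power ≈ 0.31 → the study is underpowered (power < 0.80).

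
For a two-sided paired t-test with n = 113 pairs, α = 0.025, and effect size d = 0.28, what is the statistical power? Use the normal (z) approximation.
Power ≈ 0.77

Power calculation (paired t-test, normal approximation):
z_β = d · √n - z_{α/2}
z_β = 0.28 · √113 - 2.241
z_β = 0.28 · 10.630 - 2.241
z_β = 0.735

Power = Φ(z_β) = Φ(0.735) ≈ 0.769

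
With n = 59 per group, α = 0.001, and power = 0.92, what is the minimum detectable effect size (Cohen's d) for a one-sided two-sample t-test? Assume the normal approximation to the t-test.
d ≈ 0.83

Minimum detectable effect (two-sample t-test, normal approximation):
d = (z_α + z_β) / √(n/2)
d = (3.090 + 1.405) / √(59/2)
d = 4.495 / 5.431
d ≈ 0.83

By Cohen's convention (0.2 small / 0.5 medium / 0.8 large): large effect.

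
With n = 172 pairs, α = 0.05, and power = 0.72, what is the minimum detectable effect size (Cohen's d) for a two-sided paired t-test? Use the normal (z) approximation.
d ≈ 0.19

Minimum detectable effect (paired t-test, normal approximation):
d = (z_{α/2} + z_β) / √n
d = (1.960 + 0.583) / √172
d = 2.543 / 13.115
d ≈ 0.19

By Cohen's convention (0.2 small / 0.5 medium / 0.8 large): very small effect.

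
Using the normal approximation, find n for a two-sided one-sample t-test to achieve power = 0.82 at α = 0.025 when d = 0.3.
n = 111

Sample size formula (one-sample t-test, normal approximation):
n = ((z_{α/2} + z_β) / d)²

z_{α/2} = 2.241 (for α = 0.025, two-sided)
z_β = 0.915 (for power = 0.82)
d = 0.3

n = ((2.241 + 0.915) / 0.3)²
n = (10.520)²
n ≈ 110.67
Round up to the next whole number: n = 111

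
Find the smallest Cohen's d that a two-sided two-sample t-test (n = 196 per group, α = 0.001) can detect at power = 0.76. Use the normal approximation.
d ≈ 0.40

Minimum detectable effect (two-sample t-test, normal approximation):
d = (z_{α/2} + z_β) / √(n/2)
d = (3.291 + 0.706) / √(196/2)
d = 3.997 / 9.899
d ≈ 0.40

By Cohen's convention (0.2 small / 0.5 medium / 0.8 large): small effect.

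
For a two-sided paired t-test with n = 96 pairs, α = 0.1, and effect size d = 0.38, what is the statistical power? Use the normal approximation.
Power ≈ 0.98

Power calculation (paired t-test, normal approximation):
z_β = d · √n - z_{α/2}
z_β = 0.38 · √96 - 1.645
z_β = 0.38 · 9.798 - 1.645
z_β = 2.078

Power = Φ(z_β) = Φ(2.078) ≈ 0.981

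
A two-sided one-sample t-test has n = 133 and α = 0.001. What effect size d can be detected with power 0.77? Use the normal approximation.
d ≈ 0.35

Minimum detectable effect (one-sample t-test, normal approximation):
d = (z_{α/2} + z_β) / √n
d = (3.291 + 0.739) / √133
d = 4.029 / 11.533
d ≈ 0.35

By Cohen's convention (0.2 small / 0.5 medium / 0.8 large): small effect.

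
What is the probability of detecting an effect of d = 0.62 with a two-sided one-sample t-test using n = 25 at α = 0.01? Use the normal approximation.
Power ≈ 0.70

Power calculation (one-sample t-test, normal approximation):
z_β = d · √n - z_{α/2}
z_β = 0.62 · √25 - 2.576
z_β = 0.62 · 5.000 - 2.576
z_β = 0.524

Power = Φ(z_β) = Φ(0.524) ≈ 0.700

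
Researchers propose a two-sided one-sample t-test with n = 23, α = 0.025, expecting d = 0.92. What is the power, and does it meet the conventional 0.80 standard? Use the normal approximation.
Power ≈ 0.99; the study is adequately powered (power ≥ 0.80)

Power calculation (one-sample t-test, normal approximation):
z_β = d · √n - z_{α/2}
z_β = 0.92 · √23 - 2.241
z_β = 0.92 · 4.796 - 2.241
z_β = 2.171

Power = Φ(z_β) = Φ(2.171) ≈ 0.985

Effect size d = 0.92 is large by Cohen's convention (0.2/0.5/0.8).

Threshold: power ≥ 0.80 is conventionally adequate.
Power ≈ 0.99 → the study is adequately powered (power ≥ 0.80).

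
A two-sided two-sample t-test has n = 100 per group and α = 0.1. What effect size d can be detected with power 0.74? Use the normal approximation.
d ≈ 0.32

Minimum detectable effect (two-sample t-test, normal approximation):
d = (z_{α/2} + z_β) / √(n/2)
d = (1.645 + 0.643) / √(100/2)
d = 2.288 / 7.071
d ≈ 0.32

By Cohen's convention (0.2 small / 0.5 medium / 0.8 large): small effect.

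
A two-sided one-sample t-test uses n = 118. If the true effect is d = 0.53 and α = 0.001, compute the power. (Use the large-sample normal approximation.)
Power ≈ 0.99

Power calculation (one-sample t-test, normal approximation):
z_β = d · √n - z_{α/2}
z_β = 0.53 · √118 - 3.291
z_β = 0.53 · 10.863 - 3.291
z_β = 2.467

Power = Φ(z_β) = Φ(2.467) ≈ 0.993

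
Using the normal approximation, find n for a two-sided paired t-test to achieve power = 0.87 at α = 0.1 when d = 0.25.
n = 123 pairs

Sample size formula (paired t-test, normal approximation):
n = ((z_{α/2} + z_β) / d)²

z_{α/2} = 1.645 (for α = 0.1, two-sided)
z_β = 1.126 (for power = 0.87)
d = 0.25

n = ((1.645 + 1.126) / 0.25)²
n = (11.084)²
n ≈ 122.86
Round up to the next whole number: n = 123 pairs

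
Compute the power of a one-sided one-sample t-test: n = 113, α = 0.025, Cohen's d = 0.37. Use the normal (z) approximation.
Power ≈ 0.98

Power calculation (one-sample t-test, normal approximation):
z_β = d · √n - z_α
z_β = 0.37 · √113 - 1.960
z_β = 0.37 · 10.630 - 1.960
z_β = 1.973

Power = Φ(z_β) = Φ(1.973) ≈ 0.976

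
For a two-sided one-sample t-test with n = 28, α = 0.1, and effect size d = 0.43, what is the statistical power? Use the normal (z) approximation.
Power ≈ 0.74

Power calculation (one-sample t-test, normal approximation):
z_β = d · √n - z_{α/2}
z_β = 0.43 · √28 - 1.645
z_β = 0.43 · 5.292 - 1.645
z_β = 0.630

Power = Φ(z_β) = Φ(0.630) ≈ 0.736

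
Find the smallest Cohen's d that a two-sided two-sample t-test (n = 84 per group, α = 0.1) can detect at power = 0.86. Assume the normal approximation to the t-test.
d ≈ 0.42

Minimum detectable effect (two-sample t-test, normal approximation):
d = (z_{α/2} + z_β) / √(n/2)
d = (1.645 + 1.080) / √(84/2)
d = 2.725 / 6.481
d ≈ 0.42

By Cohen's convention (0.2 small / 0.5 medium / 0.8 large): small effect.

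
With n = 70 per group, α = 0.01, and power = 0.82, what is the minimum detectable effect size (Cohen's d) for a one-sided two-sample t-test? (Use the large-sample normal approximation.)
d ≈ 0.55

Minimum detectable effect (two-sample t-test, normal approximation):
d = (z_α + z_β) / √(n/2)
d = (2.326 + 0.915) / √(70/2)
d = 3.242 / 5.916
d ≈ 0.55

By Cohen's convention (0.2 small / 0.5 medium / 0.8 large): medium effect.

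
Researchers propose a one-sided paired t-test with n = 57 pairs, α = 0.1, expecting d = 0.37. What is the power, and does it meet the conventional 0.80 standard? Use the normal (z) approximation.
Power ≈ 0.93; the study is adequately powered (power ≥ 0.80)

Power calculation (paired t-test, normal approximation):
z_β = d · √n - z_α
z_β = 0.37 · √57 - 1.282
z_β = 0.37 · 7.550 - 1.282
z_β = 1.512

Power = Φ(z_β) = Φ(1.512) ≈ 0.935

Effect size d = 0.37 is small by Cohen's convention (0.2/0.5/0.8).

Threshold: power ≥ 0.80 is conventionally adequate.
Power ≈ 0.93 → the study is adequately powered (power ≥ 0.80).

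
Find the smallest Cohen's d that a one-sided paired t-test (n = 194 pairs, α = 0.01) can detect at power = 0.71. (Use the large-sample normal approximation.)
d ≈ 0.21

Minimum detectable effect (paired t-test, normal approximation):
d = (z_α + z_β) / √n
d = (2.326 + 0.553) / √194
d = 2.880 / 13.928
d ≈ 0.21

By Cohen's convention (0.2 small / 0.5 medium / 0.8 large): small effect.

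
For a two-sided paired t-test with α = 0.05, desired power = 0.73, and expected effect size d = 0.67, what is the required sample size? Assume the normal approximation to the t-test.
n = 15 pairs

Sample size formula (paired t-test, normal approximation):
n = ((z_{α/2} + z_β) / d)²

z_{α/2} = 1.960 (for α = 0.05, two-sided)
z_β = 0.613 (for power = 0.73)
d = 0.67

n = ((1.960 + 0.613) / 0.67)²
n = (3.840)²
n ≈ 14.75
Round up to the next whole number: n = 15 pairs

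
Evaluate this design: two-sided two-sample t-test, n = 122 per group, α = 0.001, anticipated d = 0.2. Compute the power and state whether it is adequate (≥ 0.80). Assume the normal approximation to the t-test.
Power ≈ 0.04; the study is underpowered (power < 0.80)

Power calculation (two-sample t-test, normal approximation):
z_β = d · √(n/2) - z_{α/2}
z_β = 0.2 · √(122/2) - 3.291
z_β = 0.2 · 7.810 - 3.291
z_β = -1.728

Power = Φ(z_β) = Φ(-1.728) ≈ 0.042

Effect size d = 0.2 is small by Cohen's convention (0.2/0.5/0.8).

Threshold: power ≥ 0.80 is conventionally adequate.
Power ≈ 0.04 → the study is underpowered (power < 0.80).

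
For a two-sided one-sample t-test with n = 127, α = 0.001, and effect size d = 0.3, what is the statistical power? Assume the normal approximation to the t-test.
Power ≈ 0.54

Power calculation (one-sample t-test, normal approximation):
z_β = d · √n - z_{α/2}
z_β = 0.3 · √127 - 3.291
z_β = 0.3 · 11.269 - 3.291
z_β = 0.090

Power = Φ(z_β) = Φ(0.090) ≈ 0.536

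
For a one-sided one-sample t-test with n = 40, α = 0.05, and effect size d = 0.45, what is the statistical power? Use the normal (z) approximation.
Power ≈ 0.89

Power calculation (one-sample t-test, normal approximation):
z_β = d · √n - z_α
z_β = 0.45 · √40 - 1.645
z_β = 0.45 · 6.325 - 1.645
z_β = 1.201

Power = Φ(z_β) = Φ(1.201) ≈ 0.885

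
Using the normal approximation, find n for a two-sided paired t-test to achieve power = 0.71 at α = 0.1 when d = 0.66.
n = 12 pairs

Sample size formula (paired t-test, normal approximation):
n = ((z_{α/2} + z_β) / d)²

z_{α/2} = 1.645 (for α = 0.1, two-sided)
z_β = 0.553 (for power = 0.71)
d = 0.66

n = ((1.645 + 0.553) / 0.66)²
n = (3.330)²
n ≈ 11.09
Round up to the next whole number: n = 12 pairs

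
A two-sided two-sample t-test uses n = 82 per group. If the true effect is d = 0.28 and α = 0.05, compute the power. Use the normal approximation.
Power ≈ 0.43

Power calculation (two-sample t-test, normal approximation):
z_β = d · √(n/2) - z_{α/2}
z_β = 0.28 · √(82/2) - 1.960
z_β = 0.28 · 6.403 - 1.960
z_β = -0.167

Power = Φ(z_β) = Φ(-0.167) ≈ 0.434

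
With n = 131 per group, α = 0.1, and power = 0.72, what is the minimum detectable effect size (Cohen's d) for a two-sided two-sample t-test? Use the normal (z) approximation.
d ≈ 0.28

Minimum detectable effect (two-sample t-test, normal approximation):
d = (z_{α/2} + z_β) / √(n/2)
d = (1.645 + 0.583) / √(131/2)
d = 2.228 / 8.093
d ≈ 0.28

By Cohen's convention (0.2 small / 0.5 medium / 0.8 large): small effect.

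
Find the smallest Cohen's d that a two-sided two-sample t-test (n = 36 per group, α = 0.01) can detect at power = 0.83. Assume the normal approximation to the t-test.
d ≈ 0.83

Minimum detectable effect (two-sample t-test, normal approximation):
d = (z_{α/2} + z_β) / √(n/2)
d = (2.576 + 0.954) / √(36/2)
d = 3.530 / 4.243
d ≈ 0.83

By Cohen's convention (0.2 small / 0.5 medium / 0.8 large): large effect.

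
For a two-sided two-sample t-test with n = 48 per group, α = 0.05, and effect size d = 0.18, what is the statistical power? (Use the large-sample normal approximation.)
Power ≈ 0.14

Power calculation (two-sample t-test, normal approximation):
z_β = d · √(n/2) - z_{α/2}
z_β = 0.18 · √(48/2) - 1.960
z_β = 0.18 · 4.899 - 1.960
z_β = -1.078

Power = Φ(z_β) = Φ(-1.078) ≈ 0.140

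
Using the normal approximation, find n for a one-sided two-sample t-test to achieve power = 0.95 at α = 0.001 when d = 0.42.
n = 255 per group

Sample size formula (two-sample t-test, normal approximation):
n = 2 · ((z_α + z_β) / d)²

z_α = 3.090 (for α = 0.001, one-sided)
z_β = 1.645 (for power = 0.95)
d = 0.42

n = 2 · ((3.090 + 1.645) / 0.42)²
n = 2 · (11.274)²
n ≈ 254.21
Round up to the next whole number: n = 255 per group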